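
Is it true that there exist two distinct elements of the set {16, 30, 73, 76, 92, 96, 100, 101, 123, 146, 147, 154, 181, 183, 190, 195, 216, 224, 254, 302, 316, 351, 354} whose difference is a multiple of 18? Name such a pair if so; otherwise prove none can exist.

30 mod 18 = 12 and 354 mod 18 = 12, so 354 − 30 = 324 = 18·18.

The pair (30, 354) works.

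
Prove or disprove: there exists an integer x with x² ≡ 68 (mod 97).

No, no such integer exists.

Apply Euler's criterion with the prime 97: 68 is a quadratic residue iff 68^48 ≡ 1 (mod 97), and a non-residue iff it is ≡ −1.
Repeated squaring mod 97: 68^2 = 4624 ≡ 65; 68^4 ≡ 65² = 4225 ≡ 54; 68^8 ≡ 54² = 2916 ≡ 6; 68^16 ≡ 6² = 36 ≡ 36; 68^32 ≡ 36² = 1296 ≡ 35.
Since 48 = 32 + 16, 68^48 ≡ 35 · 36; multiplying out mod 97: 35·36 = 1260 ≡ 96. Thus 68^48 ≡ 96 ≡ −1 (mod 97).
The value −1 means 68 is a non-residue modulo 97, so x² ≡ 68 (mod 97) is impossible.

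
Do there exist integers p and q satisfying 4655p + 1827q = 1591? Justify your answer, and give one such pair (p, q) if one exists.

gcd(4655, 1827) = 7, so every integer of the form 4655p + 1827q is a multiple of 7.
However 1591 leaves remainder 2 on division by 7.
So the equation is unsolvable over ℤ.

There are no such integers.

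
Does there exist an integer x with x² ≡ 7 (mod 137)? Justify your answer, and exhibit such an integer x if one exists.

x = 12 works: 12² = 144, and 144 − 7 = 137 = 1·137.

x = 12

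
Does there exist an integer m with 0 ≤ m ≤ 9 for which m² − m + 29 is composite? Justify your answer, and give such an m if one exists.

m = 3

At m = 3: 3² − 3 + 29 = 35 = 5·7, which is composite.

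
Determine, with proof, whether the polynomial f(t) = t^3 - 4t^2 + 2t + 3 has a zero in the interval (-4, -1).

f(-4) = -133 and f(-1) = -4, both negative, so a sign-change argument is unavailable; we show f keeps this sign on the whole interval.
Substitute t = -1 − u, where 0 < u < 3 on the interval. Expanding, f(-1 − u) = -u^3 - 7u^2 - 13u - 4.
The nonzero coefficients here are all negative, so for u > 0 every term is negative (or zero), and the constant term -4 is strictly negative.
So f is strictly negative on (-4, -1); no root exists in the interval.

No.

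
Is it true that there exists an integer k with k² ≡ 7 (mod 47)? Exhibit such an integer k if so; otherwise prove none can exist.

k = 17 works: 17² = 289, and 289 − 7 = 282 = 6·47.

k = 17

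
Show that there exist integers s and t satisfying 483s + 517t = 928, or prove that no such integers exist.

s = 216, t = -200

Since gcd(483, 517) = 1, every integer is an integer combination of 483 and 517.
Euclidean algorithm: 517 = 1·483 + 34, 483 = 14·34 + 7, 34 = 4·7 + 6, 7 = 1·6 + 1, 6 = 6·1 + 0.
Unwinding: 1 = 7 − 1·6 = 7 − (34 − 4·7) = −34 + 5·7 = −34 + 5·(483 − 14·34) = 5·483 − 71·34 = 5·483 − 71·(517 − 1·483) = −71·517 + 76·483, i.e. 483·76 + 517·(-71) = 1.
Scaling by 928 gives the particular solution (s, t) = (70528, -65888).
Shifting by a multiple of (517, −483) keeps it a solution: s = 70528 − 136·517 = 216, t = -65888 + 136·483 = -200.
Indeed 483·216 + 517·(-200) = 104328 − 103400 = 928.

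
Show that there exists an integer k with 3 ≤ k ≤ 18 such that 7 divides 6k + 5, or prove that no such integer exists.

k = 5 works, since 6·5 + 5 = 35 = 5·7.

k = 5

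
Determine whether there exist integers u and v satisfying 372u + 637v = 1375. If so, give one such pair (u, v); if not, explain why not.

372 and 637 are coprime, so 372u + 637v ranges over all of ℤ.
Run the Euclidean algorithm on 637 and 372: 637 = 1·372 + 265, 372 = 1·265 + 107, 265 = 2·107 + 51, 107 = 2·51 + 5, 51 = 10·5 + 1, 5 = 5·1 + 0.
Working back up the chain: 1 = 51 − 10·5 = 51 − 10·(107 − 2·51) = −10·107 + 21·51 = −10·107 + 21·(265 − 2·107) = 21·265 − 52·107 = 21·265 − 52·(372 − 1·265) = −52·372 + 73·265 = −52·372 + 73·(637 − 1·372) = 73·637 − 125·372. So 372·(-125) + 637·73 = 1.
Scaling by 1375 gives the particular solution (u, v) = (-171875, 100375).
Adding 270·637 to u and subtracting 270·372 from v gives the tidier solution (115, -65).
Check: 372·115 + 637·(-65) = 42780 − 41405 = 1375. ✓

u = 115, v = -65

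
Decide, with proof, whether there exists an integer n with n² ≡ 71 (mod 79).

No, no such integer exists.

79 is prime, so by Euler's criterion 71 is a square mod 79 iff 71^((79−1)/2) = 71^39 ≡ 1 (mod 79).
Squaring successively (mod 79): 71^2 = 5041 ≡ 64; 71^4 ≡ 64² = 4096 ≡ 67; 71^8 ≡ 67² = 4489 ≡ 65; 71^16 ≡ 65² = 4225 ≡ 38; 71^32 ≡ 38² = 1444 ≡ 22.
Since 39 = 32 + 4 + 2 + 1, 71^39 ≡ 22 · 67 · 64 · 71; multiplying out mod 79: 22·67 = 1474 ≡ 52, then 52·64 = 3328 ≡ 10, then 10·71 = 710 ≡ 78. Thus 71^39 ≡ 78 ≡ −1 (mod 79).
By Euler's criterion 71 is a quadratic non-residue mod 79: no n satisfies n² ≡ 71 (mod 79).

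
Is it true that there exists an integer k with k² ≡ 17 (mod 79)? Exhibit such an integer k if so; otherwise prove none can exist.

No, no such integer exists.

Apply Euler's criterion with the prime 79: 17 is a quadratic residue iff 17^39 ≡ 1 (mod 79), and a non-residue iff it is ≡ −1.
Repeated squaring mod 79: 17^2 = 289 ≡ 52; 17^4 ≡ 52² = 2704 ≡ 18; 17^8 ≡ 18² = 324 ≡ 8; 17^16 ≡ 8² = 64 ≡ 64; 17^32 ≡ 64² = 4096 ≡ 67.
Since 39 = 32 + 4 + 2 + 1, 17^39 ≡ 67 · 18 · 52 · 17; multiplying out mod 79: 67·18 = 1206 ≡ 21, then 21·52 = 1092 ≡ 65, then 65·17 = 1105 ≡ 78. Thus 17^39 ≡ 78 ≡ −1 (mod 79).
The value −1 means 17 is a non-residue modulo 79, so k² ≡ 17 (mod 79) is impossible.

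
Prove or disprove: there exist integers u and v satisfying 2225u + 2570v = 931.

No, no such integers exist.

Both 2225 and 2570 are divisible by gcd(2225, 2570) = 5, hence so is any combination 2225u + 2570v.
But 931 = 5·186 + 1, so 5 ∤ 931.
So the equation is unsolvable over ℤ.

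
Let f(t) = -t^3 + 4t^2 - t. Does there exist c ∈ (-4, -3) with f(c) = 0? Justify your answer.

f has no root in that interval.

f(-4) = 132 and f(-3) = 66, both positive, so a sign-change argument is unavailable; we show f keeps this sign on the whole interval.
Shift to the endpoint -3: with t = -3 − u (0 < u < 1), one computes f(-3 − u) = u^3 + 13u^2 + 52u + 66.
All 4 nonzero coefficients of this polynomial in u are positive; hence for u > 0 the value is a sum of positive terms (the constant 66 among them).
Therefore f(t) > 0 throughout (-4, -3), and f has no zero there.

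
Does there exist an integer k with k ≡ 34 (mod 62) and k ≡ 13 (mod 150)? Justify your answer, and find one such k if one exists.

Both moduli are multiples of 2 = gcd(62, 150), so any solution would satisfy k ≡ 34 and k ≡ 13 modulo 2 simultaneously.
These are incompatible: 34 − 13 = 21 is not divisible by 2.
Hence the system has no solution.

No, no such integer exists.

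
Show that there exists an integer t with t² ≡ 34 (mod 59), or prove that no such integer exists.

59 is prime, so by Euler's criterion 34 is a square mod 59 iff 34^((59−1)/2) = 34^29 ≡ 1 (mod 59).
Squaring successively (mod 59): 34^2 = 1156 ≡ 35; 34^4 ≡ 35² = 1225 ≡ 45; 34^8 ≡ 45² = 2025 ≡ 19; 34^16 ≡ 19² = 361 ≡ 7.
Since 29 = 16 + 8 + 4 + 1, 34^29 ≡ 7 · 19 · 45 · 34; multiplying out mod 59: 7·19 = 133 ≡ 15, then 15·45 = 675 ≡ 26, then 26·34 = 884 ≡ 58. Thus 34^29 ≡ 58 ≡ −1 (mod 59).
The value −1 means 34 is a non-residue modulo 59, so t² ≡ 34 (mod 59) is impossible.

There is no such integer.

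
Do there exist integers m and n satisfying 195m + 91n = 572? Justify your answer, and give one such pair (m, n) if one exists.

m = 2, n = 2

Every value of 195m + 91n is a multiple of gcd(195, 91) = 13; since 13 ∣ 572, solutions exist.
Dividing through by 13 reduces the equation to 15m + 7n = 44.
Run the Euclidean algorithm on 15 and 7: 15 = 2·7 + 1, 7 = 7·1 + 0.
Working back up the chain: 1 = 15 − 2·7. So 15·1 + 7·(-2) = 1.
Times 44: 15·44 + 7·(-88) = 44, so (44, -88) solves it.
Shifting by a multiple of (7, −15) keeps it a solution: m = 44 − 6·7 = 2, n = -88 + 6·15 = 2.
Check: 195·2 + 91·2 = 390 + 182 = 572. ✓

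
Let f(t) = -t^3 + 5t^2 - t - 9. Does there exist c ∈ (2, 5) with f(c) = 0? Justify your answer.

f(2) = 1 and f(5) = -14, which have opposite signs.
Since f is a polynomial it is continuous on [2, 5].
By the Intermediate Value Theorem f must vanish at some point of (2, 5).

Yes, such a c exists.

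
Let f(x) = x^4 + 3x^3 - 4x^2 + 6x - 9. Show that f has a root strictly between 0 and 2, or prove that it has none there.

Yes, f has a root in the interval.

f(0) = -9 and f(2) = 27, which have opposite signs.
Since f is a polynomial it is continuous on [0, 2].
By the Intermediate Value Theorem f must vanish at some point of (0, 2).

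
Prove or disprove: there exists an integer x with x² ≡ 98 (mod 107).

No such integer exists.

Apply Euler's criterion with the prime 107: 98 is a quadratic residue iff 98^53 ≡ 1 (mod 107), and a non-residue iff it is ≡ −1.
Repeated squaring mod 107: 98^2 = 9604 ≡ 81; 98^4 ≡ 81² = 6561 ≡ 34; 98^8 ≡ 34² = 1156 ≡ 86; 98^16 ≡ 86² = 7396 ≡ 13; 98^32 ≡ 13² = 169 ≡ 62.
Since 53 = 32 + 16 + 4 + 1, 98^53 ≡ 62 · 13 · 34 · 98; multiplying out mod 107: 62·13 = 806 ≡ 57, then 57·34 = 1938 ≡ 12, then 12·98 = 1176 ≡ 106. Thus 98^53 ≡ 106 ≡ −1 (mod 107).
By Euler's criterion 98 is a quadratic non-residue mod 107: no x satisfies x² ≡ 98 (mod 107).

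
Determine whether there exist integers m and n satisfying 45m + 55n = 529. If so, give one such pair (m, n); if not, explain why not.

No, no such integers exist.

Both 45 and 55 are divisible by gcd(45, 55) = 5, hence so is any combination 45m + 55n.
But 529 is not a multiple of 5 (it leaves remainder 4).
Hence no integers m, n satisfy the equation.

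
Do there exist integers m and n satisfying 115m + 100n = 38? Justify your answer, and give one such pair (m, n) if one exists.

Both 115 and 100 are divisible by gcd(115, 100) = 5, hence so is any combination 115m + 100n.
But 38 is not a multiple of 5 (it leaves remainder 3).
Therefore 115m + 100n = 38 has no solution in integers.

No, no such integers exist.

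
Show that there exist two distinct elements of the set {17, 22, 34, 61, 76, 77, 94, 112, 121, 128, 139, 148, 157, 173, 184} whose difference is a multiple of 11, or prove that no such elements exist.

17 and 61 are such a pair.

Both 17 and 61 leave remainder 6 on division by 11; their difference 44 = 4·11 is a multiple of 11.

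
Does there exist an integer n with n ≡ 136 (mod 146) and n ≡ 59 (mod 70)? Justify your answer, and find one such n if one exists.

Both moduli are multiples of 2 = gcd(146, 70), so any solution would satisfy n ≡ 136 and n ≡ 59 modulo 2 simultaneously.
However 136 ≡ 0 and 59 ≡ 1 (mod 2), and 0 ≠ 1.
Hence the system has no solution.

No, no such integer exists.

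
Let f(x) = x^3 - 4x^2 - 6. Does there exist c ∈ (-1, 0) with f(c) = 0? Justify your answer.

No.

f(-1) = -11 and f(0) = -6, both negative, so a sign-change argument is unavailable; we show f keeps this sign on the whole interval.
Substitute x = −u, where 0 < u < 1 on the interval. Expanding, f(−u) = -u^3 - 4u^2 - 6.
All 3 nonzero coefficients of this polynomial in u are negative; hence for u > 0 the value is a sum of negative terms (the constant -6 among them).
Therefore f(x) < 0 throughout (-1, 0), and f has no zero there.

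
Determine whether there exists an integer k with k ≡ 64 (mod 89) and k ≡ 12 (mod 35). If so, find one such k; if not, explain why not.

The moduli 89 and 35 are coprime, so by the Chinese Remainder Theorem a unique solution modulo 3115 exists.
Write k = 64 + 89t and require 64 + 89t ≡ 12 (mod 35), i.e. 89t ≡ 18 (mod 35).
89 ≡ 19 (mod 35), so this reads 19t ≡ 18 (mod 35). Since 19·24 = 456 = 13·35 + 1, the inverse of 19 mod 35 is 24.
Multiplying by 24: t ≡ 24·18 = 432 ≡ 12 (mod 35).
With t = 12: k = 64 + 89·12 = 1132.
Verify: 1132 = 12·89 + 64 and 1132 = 32·35 + 12. ✓

k = 1132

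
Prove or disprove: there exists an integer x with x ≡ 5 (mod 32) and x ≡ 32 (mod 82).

No, no such integer exists.

Both moduli are multiples of 2 = gcd(32, 82), so any solution would satisfy x ≡ 5 and x ≡ 32 modulo 2 simultaneously.
These are incompatible: 5 − 32 = -27 is not divisible by 2.
Hence the system has no solution.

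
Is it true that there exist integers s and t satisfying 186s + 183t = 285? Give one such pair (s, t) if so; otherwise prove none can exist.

Since gcd(186, 183) = 3 and 285 = 3·95, Bézout's identity guarantees a solution.
Dividing through by 3 reduces the equation to 62s + 61t = 95.
Dividing repeatedly: 62 = 1·61 + 1, 61 = 61·1 + 0.
Working back up the chain: 1 = 62 − 1·61. So 62·1 + 61·(-1) = 1.
Times 95: 62·95 + 61·(-95) = 95, so (95, -95) solves it.
Shifting by a multiple of (61, −62) keeps it a solution: s = 95 − 1·61 = 34, t = -95 + 1·62 = -33.
Check: 186·34 + 183·(-33) = 6324 − 6039 = 285. ✓

s = 34, t = -33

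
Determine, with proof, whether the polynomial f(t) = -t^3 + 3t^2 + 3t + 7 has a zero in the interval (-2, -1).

No.

f(-2) = 21 and f(-1) = 8, both positive, so a sign-change argument is unavailable; we show f keeps this sign on the whole interval.
Substitute t = -1 − u, where 0 < u < 1 on the interval. Expanding, f(-1 − u) = u^3 + 6u^2 + 6u + 8.
All 4 nonzero coefficients of this polynomial in u are positive; hence for u > 0 the value is a sum of positive terms (the constant 8 among them).
Therefore f(t) > 0 throughout (-2, -1), and f has no zero there.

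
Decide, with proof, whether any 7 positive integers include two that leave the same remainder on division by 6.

Partition the integers by their residue mod 6; there are 6 classes.
With 7 integers and only 6 classes, the pigeonhole principle forces two of them, say a and b, into the same class.
That is, a and b leave the same remainder on division by 6, as claimed.

Yes.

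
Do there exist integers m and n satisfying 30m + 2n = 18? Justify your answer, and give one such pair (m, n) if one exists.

m = 0, n = 9

Since gcd(30, 2) = 2 and 18 = 2·9, Bézout's identity guarantees a solution.
Dividing through by 2 reduces the equation to 15m + 1n = 9.
The coefficient of n is 1, so setting m = 0 and n = 9 already solves it.
Check: 30·0 + 2·9 = 0 + 18 = 18. ✓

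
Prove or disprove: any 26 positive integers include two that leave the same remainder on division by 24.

There are exactly 24 possible remainders on division by 24.
With 26 integers and only 24 classes, the pigeonhole principle forces two of them, say a and b, into the same class.
That is, a and b leave the same remainder on division by 24, as claimed.

Yes.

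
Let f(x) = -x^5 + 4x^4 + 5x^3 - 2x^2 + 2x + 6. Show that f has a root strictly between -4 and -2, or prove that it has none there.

f has no root in that interval.

The endpoint values f(-4) = 1694 and f(-2) = 50 are both positive. Claim: f(x) > 0 for every x in (-4, -2).
Shift to the endpoint -2: with x = -2 − u (0 < u < 2), one computes f(-2 − u) = u^5 + 14u^4 + 67u^3 + 144u^2 + 138u + 50.
The nonzero coefficients here are all positive, so for u > 0 every term is positive (or zero), and the constant term 50 is strictly positive.
So f is strictly positive on (-4, -2); no root exists in the interval.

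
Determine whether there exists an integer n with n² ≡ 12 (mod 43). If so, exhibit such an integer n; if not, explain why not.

No such integer exists.

Apply Euler's criterion with the prime 43: 12 is a quadratic residue iff 12^21 ≡ 1 (mod 43), and a non-residue iff it is ≡ −1.
Squaring successively (mod 43): 12^2 = 144 ≡ 15; 12^4 ≡ 15² = 225 ≡ 10; 12^8 ≡ 10² = 100 ≡ 14; 12^16 ≡ 14² = 196 ≡ 24.
Since 21 = 16 + 4 + 1, 12^21 ≡ 24 · 10 · 12; multiplying out mod 43: 24·10 = 240 ≡ 25, then 25·12 = 300 ≡ 42. Thus 12^21 ≡ 42 ≡ −1 (mod 43).
The value −1 means 12 is a non-residue modulo 43, so n² ≡ 12 (mod 43) is impossible.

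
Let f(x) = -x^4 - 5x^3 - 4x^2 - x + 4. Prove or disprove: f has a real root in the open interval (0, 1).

f(0) = 4 and f(1) = -7, which have opposite signs.
As a polynomial, f is continuous on every closed interval.
By the Intermediate Value Theorem f must vanish at some point of (0, 1).

Yes, f has a root in the interval.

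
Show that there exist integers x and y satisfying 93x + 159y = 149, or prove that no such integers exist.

Any value of 93x + 159y is a multiple of gcd(93, 159) = 3.
However 149 leaves remainder 2 on division by 3.
Therefore 93x + 159y = 149 has no solution in integers.

There are no such integers.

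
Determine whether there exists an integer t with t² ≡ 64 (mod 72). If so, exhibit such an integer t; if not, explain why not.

t = 44

Take t = 44. Then 44² = 1936 = 26·72 + 64, so 44² ≡ 64 (mod 72).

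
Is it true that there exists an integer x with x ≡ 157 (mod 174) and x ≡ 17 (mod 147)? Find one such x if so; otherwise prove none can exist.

No such integer exists.

Both moduli are multiples of 3 = gcd(174, 147), so any solution would satisfy x ≡ 157 and x ≡ 17 modulo 3 simultaneously.
But 157 mod 3 = 1 while 17 mod 3 = 2, a contradiction.
Hence the system has no solution.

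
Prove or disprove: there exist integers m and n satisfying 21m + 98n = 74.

There are no such integers.

Any value of 21m + 98n is a multiple of gcd(21, 98) = 7.
However 74 leaves remainder 4 on division by 7.
Hence no integers m, n satisfy the equation.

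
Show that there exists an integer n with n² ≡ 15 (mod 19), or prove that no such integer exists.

No, no such integer exists.

Squares mod 19 repeat after n = 9 (as (−n)² = n²); for n = 0..9 they are 0, 1, 4, 9, 16, 6, 17, 11, 7, 5.
So the quadratic residues mod 19 are {0, 1, 4, 5, 6, 7, 9, 11, 16, 17}, and 15 is not among them.
Hence no integer n has n² ≡ 15 (mod 19).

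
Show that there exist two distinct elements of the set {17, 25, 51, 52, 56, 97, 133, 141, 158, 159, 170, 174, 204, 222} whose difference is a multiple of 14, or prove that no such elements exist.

Residues mod 14: 17↦3, 25↦11, 51↦9, 52↦10, 56↦0, 97↦13, 133↦7, 141↦1, 158↦4, 159↦5, 170↦2, 174↦6, 204↦8, 222↦12.
These 14 residues are pairwise different, hence no difference of two elements is divisible by 14.

There is no such pair.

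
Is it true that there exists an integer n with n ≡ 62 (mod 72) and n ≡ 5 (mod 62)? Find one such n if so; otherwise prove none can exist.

There is no such integer.

Both moduli are multiples of 2 = gcd(72, 62), so any solution would satisfy n ≡ 62 and n ≡ 5 modulo 2 simultaneously.
These are incompatible: 62 − 5 = 57 is not divisible by 2.
So no integer satisfies both congruences.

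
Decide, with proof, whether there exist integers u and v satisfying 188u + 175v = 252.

u = 154, v = -164

Since gcd(188, 175) = 1, every integer is an integer combination of 188 and 175.
Run the Euclidean algorithm on 188 and 175: 188 = 1·175 + 13, 175 = 13·13 + 6, 13 = 2·6 + 1, 6 = 6·1 + 0.
Working back up the chain: 1 = 13 − 2·6 = 13 − 2·(175 − 13·13) = −2·175 + 27·13 = −2·175 + 27·(188 − 1·175) = 27·188 − 29·175. So 188·27 + 175·(-29) = 1.
Times 252: 188·6804 + 175·(-7308) = 252, so (6804, -7308) solves it.
The general solution is u = 6804 + 175k, v = -7308 − 188k; taking k = -38 gives the smaller pair u = 154, v = -164.
Indeed 188·154 + 175·(-164) = 28952 − 28700 = 252.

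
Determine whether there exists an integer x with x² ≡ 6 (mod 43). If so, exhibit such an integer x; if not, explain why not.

Take x = 7. Then 7² = 49 = 1·43 + 6, so 7² ≡ 6 (mod 43).

x = 7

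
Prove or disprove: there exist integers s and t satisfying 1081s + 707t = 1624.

Since gcd(1081, 707) = 1, every integer is an integer combination of 1081 and 707.
Run the Euclidean algorithm on 1081 and 707: 1081 = 1·707 + 374, 707 = 1·374 + 333, 374 = 1·333 + 41, 333 = 8·41 + 5, 41 = 8·5 + 1, 5 = 5·1 + 0.
Unwinding: 1 = 41 − 8·5 = 41 − 8·(333 − 8·41) = −8·333 + 65·41 = −8·333 + 65·(374 − 1·333) = 65·374 − 73·333 = 65·374 − 73·(707 − 1·374) = −73·707 + 138·374 = −73·707 + 138·(1081 − 1·707) = 138·1081 − 211·707, i.e. 1081·138 + 707·(-211) = 1.
Multiplying through by 1624: s = 138·1624 = 224112, t = (-211)·1624 = -342664 is a solution.
The general solution is s = 224112 + 707k, t = -342664 − 1081k; taking k = -316 gives the smaller pair s = 700, t = -1068.
Check: 1081·700 + 707·(-1068) = 756700 − 755076 = 1624. ✓

s = 700, t = -1068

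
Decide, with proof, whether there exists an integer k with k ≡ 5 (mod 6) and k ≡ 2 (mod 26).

Reduce both congruences modulo 2, which divides 6 and 26: they say k ≡ 5 (mod 2) and k ≡ 2 (mod 2).
But 5 mod 2 = 1 while 2 mod 2 = 0, a contradiction.
Therefore no such k exists.

No such integer exists.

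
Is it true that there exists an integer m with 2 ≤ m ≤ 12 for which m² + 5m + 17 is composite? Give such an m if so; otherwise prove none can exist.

At m = 8: 8² + 5·8 + 17 = 121 = 11·11, which is composite.

m = 8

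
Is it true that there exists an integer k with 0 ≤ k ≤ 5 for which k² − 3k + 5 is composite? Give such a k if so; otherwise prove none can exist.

At k = 4: 4² − 3·4 + 5 = 9 = 3·3, which is composite.

k = 4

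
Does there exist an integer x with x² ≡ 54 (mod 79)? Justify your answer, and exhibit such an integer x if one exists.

There is no such integer.

79 is prime, so by Euler's criterion 54 is a square mod 79 iff 54^((79−1)/2) = 54^39 ≡ 1 (mod 79).
Repeated squaring mod 79: 54^2 = 2916 ≡ 72; 54^4 ≡ 72² = 5184 ≡ 49; 54^8 ≡ 49² = 2401 ≡ 31; 54^16 ≡ 31² = 961 ≡ 13; 54^32 ≡ 13² = 169 ≡ 11.
Since 39 = 32 + 4 + 2 + 1, 54^39 ≡ 11 · 49 · 72 · 54; multiplying out mod 79: 11·49 = 539 ≡ 65, then 65·72 = 4680 ≡ 19, then 19·54 = 1026 ≡ 78. Thus 54^39 ≡ 78 ≡ −1 (mod 79).
The value −1 means 54 is a non-residue modulo 79, so x² ≡ 54 (mod 79) is impossible.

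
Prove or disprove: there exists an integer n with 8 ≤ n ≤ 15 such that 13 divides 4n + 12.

n = 10

n = 10 works, since 4·10 + 12 = 52 = 4·13.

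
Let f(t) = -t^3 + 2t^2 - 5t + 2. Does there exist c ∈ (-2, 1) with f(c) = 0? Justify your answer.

Yes, f has a root in the interval.

f(-2) = 28 and f(1) = -2, which have opposite signs.
Since f is a polynomial it is continuous on [-2, 1].
By the Intermediate Value Theorem, f takes the value 0 somewhere in the open interval.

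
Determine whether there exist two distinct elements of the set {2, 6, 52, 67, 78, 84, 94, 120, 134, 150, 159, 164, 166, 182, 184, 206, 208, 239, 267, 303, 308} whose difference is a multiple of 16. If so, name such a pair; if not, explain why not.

Both 6 and 134 leave remainder 6 on division by 16; their difference 128 = 8·16 is a multiple of 16.

The pair (6, 134) works.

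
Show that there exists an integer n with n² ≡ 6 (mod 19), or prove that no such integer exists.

n = 5 works: 5² = 25, and 25 − 6 = 19 = 1·19.

n = 5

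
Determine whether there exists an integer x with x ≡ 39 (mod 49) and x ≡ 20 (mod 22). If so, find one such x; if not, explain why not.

x = 284

The moduli 49 and 22 are coprime, so by the Chinese Remainder Theorem a unique solution modulo 1078 exists.
Any solution of the first congruence is x = 39 + 49t; substituting into the second, 49t ≡ 20 − 39 ≡ 3 (mod 22).
49 ≡ 5 (mod 22), so this reads 5t ≡ 3 (mod 22). To invert 5 modulo 22: 22 = 4·5 + 2, 5 = 2·2 + 1, 2 = 2·1 + 0, and unwinding, 1 = 5 − 2·2 = 5 − 2·(22 − 4·5) = −2·22 + 9·5. Thus 5⁻¹ ≡ 9 (mod 22).
Therefore t ≡ 9·3 = 27 ≡ 5 (mod 22).
With t = 5: x = 39 + 49·5 = 284.
Indeed 284 ≡ 39 (mod 49) and 284 ≡ 20 (mod 22).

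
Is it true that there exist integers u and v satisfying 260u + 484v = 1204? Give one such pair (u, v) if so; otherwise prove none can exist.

gcd(260, 484) = 4, and 4 divides 1204, so integer solutions exist.
Dividing through by 4 reduces the equation to 65u + 121v = 301.
Run the Euclidean algorithm on 121 and 65: 121 = 1·65 + 56, 65 = 1·56 + 9, 56 = 6·9 + 2, 9 = 4·2 + 1, 2 = 2·1 + 0.
Back-substituting, 1 = 9 − 4·2 = 9 − 4·(56 − 6·9) = −4·56 + 25·9 = −4·56 + 25·(65 − 1·56) = 25·65 − 29·56 = 25·65 − 29·(121 − 1·65) = −29·121 + 54·65; that is, 65·54 + 121·(-29) = 1.
Scaling by 301 gives the particular solution (u, v) = (16254, -8729).
The general solution is u = 16254 + 121k, v = -8729 − 65k; taking k = -134 gives the smaller pair u = 40, v = -19.
Check: 260·40 + 484·(-19) = 10400 − 9196 = 1204. ✓

u = 40, v = -19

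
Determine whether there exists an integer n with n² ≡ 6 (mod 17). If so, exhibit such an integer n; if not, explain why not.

Computing n² mod 17 for n = 0, 1, …, 8 (enough, by the symmetry n ↦ 17 − n) gives 0, 1, 4, 9, 16, 8, 2, 15, 13.
The set of squares mod 17 is therefore {0, 1, 2, 4, 8, 9, 13, 15, 16}, which does not contain 6.
Therefore n² ≡ 6 (mod 17) has no solution.

There is no such integer.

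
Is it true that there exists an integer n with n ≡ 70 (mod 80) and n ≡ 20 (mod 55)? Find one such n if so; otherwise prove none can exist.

n = 790

gcd(80, 55) = 5. A simultaneous solution exists iff 70 ≡ 20 (mod 5); here 70 mod 5 = 0 = 20 mod 5, so it does.
Put n = 70 + 80t, so we need 80t ≡ 5 (mod 55), equivalently (divide by 5) 16t ≡ 1 (mod 11).
16 ≡ 5 (mod 11), so this reads 5t ≡ 1 (mod 11). Invert 5 mod 11 by the Euclidean algorithm: 11 = 2·5 + 1, 5 = 5·1 + 0; back-substituting, 1 = 11 − 2·5. Hence 5·(-2) ≡ 1, so 5⁻¹ ≡ -2 ≡ 9 (mod 11).
Therefore t ≡ 9·1 = 9 (mod 11).
Then n = 70 + 80·9 = 790.
Check: 790 mod 80 = 70, 790 mod 55 = 20. ✓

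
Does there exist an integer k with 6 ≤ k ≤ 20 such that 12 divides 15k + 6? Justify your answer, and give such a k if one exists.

At k = 6 we get 15·6 + 6 = 96, and 96 = 12·8.

k = 6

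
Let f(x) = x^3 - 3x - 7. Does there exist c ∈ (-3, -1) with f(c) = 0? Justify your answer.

f(-3) = -25 and f(-1) = -5, both negative, so a sign-change argument is unavailable; we show f keeps this sign on the whole interval.
Substitute x = -1 − u, where 0 < u < 2 on the interval. Expanding, f(-1 − u) = -u^3 - 3u^2 - 5.
The nonzero coefficients here are all negative, so for u > 0 every term is negative (or zero), and the constant term -5 is strictly negative.
So f is strictly negative on (-3, -1); no root exists in the interval.

f has no root in that interval.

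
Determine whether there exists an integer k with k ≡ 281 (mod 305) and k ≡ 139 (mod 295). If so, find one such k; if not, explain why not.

gcd(305, 295) = 5. If k ≡ 281 (mod 305) and k ≡ 139 (mod 295), then k ≡ 281 (mod 5) and k ≡ 139 (mod 5).
However 281 ≡ 1 and 139 ≡ 4 (mod 5), and 1 ≠ 4.
Therefore no such k exists.

No such integer exists.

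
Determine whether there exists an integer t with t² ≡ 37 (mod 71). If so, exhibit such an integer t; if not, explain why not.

t = 45 works: 45² = 2025, and 2025 − 37 = 1988 = 28·71.

t = 45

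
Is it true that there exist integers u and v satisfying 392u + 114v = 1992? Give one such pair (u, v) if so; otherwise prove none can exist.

Since gcd(392, 114) = 2 and 1992 = 2·996, Bézout's identity guarantees a solution.
Dividing through by 2 reduces the equation to 196u + 57v = 996.
Run the Euclidean algorithm on 196 and 57: 196 = 3·57 + 25, 57 = 2·25 + 7, 25 = 3·7 + 4, 7 = 1·4 + 3, 4 = 1·3 + 1, 3 = 3·1 + 0.
Working back up the chain: 1 = 4 − 1·3 = 4 − (7 − 1·4) = −7 + 2·4 = −7 + 2·(25 − 3·7) = 2·25 − 7·7 = 2·25 − 7·(57 − 2·25) = −7·57 + 16·25 = −7·57 + 16·(196 − 3·57) = 16·196 − 55·57. So 196·16 + 57·(-55) = 1.
Multiplying through by 996: u = 16·996 = 15936, v = (-55)·996 = -54780 is a solution.
Subtracting 279·57 from u and adding 279·196 to v gives the tidier solution (33, -96).
Indeed 392·33 + 114·(-96) = 12936 − 10944 = 1992.

u = 33, v = -96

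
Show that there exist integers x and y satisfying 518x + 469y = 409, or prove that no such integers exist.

Any value of 518x + 469y is a multiple of gcd(518, 469) = 7.
But 409 is not a multiple of 7 (it leaves remainder 3).
Therefore 518x + 469y = 409 has no solution in integers.

No, no such integers exist.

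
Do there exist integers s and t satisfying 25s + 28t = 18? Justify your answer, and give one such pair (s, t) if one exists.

25 and 28 are coprime, so 25s + 28t ranges over all of ℤ.
Run the Euclidean algorithm on 28 and 25: 28 = 1·25 + 3, 25 = 8·3 + 1, 3 = 3·1 + 0.
Working back up the chain: 1 = 25 − 8·3 = 25 − 8·(28 − 1·25) = −8·28 + 9·25. So 25·9 + 28·(-8) = 1.
Times 18: 25·162 + 28·(-144) = 18, so (162, -144) solves it.
Shifting by a multiple of (28, −25) keeps it a solution: s = 162 − 5·28 = 22, t = -144 + 5·25 = -19.
Check: 25·22 + 28·(-19) = 550 − 532 = 18. ✓

s = 22, t = -19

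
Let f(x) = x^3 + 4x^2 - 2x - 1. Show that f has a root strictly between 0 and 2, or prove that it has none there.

f(0) = -1 and f(2) = 19, which have opposite signs.
f is continuous everywhere (it is a polynomial), in particular on [0, 2].
By the Intermediate Value Theorem f must vanish at some point of (0, 2).

Yes, f has a root in the interval.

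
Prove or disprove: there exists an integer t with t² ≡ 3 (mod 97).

Take t = 10. Then 10² = 100 = 1·97 + 3, so 10² ≡ 3 (mod 97).

t = 10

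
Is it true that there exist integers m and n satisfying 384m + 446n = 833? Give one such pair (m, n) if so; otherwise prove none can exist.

There are no such integers.

gcd(384, 446) = 2, so every integer of the form 384m + 446n is a multiple of 2.
However 833 leaves remainder 1 on division by 2.
So the equation is unsolvable over ℤ.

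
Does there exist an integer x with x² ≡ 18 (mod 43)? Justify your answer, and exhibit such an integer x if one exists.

No, no such integer exists.

43 is prime, so by Euler's criterion 18 is a square mod 43 iff 18^((43−1)/2) = 18^21 ≡ 1 (mod 43).
Squaring successively (mod 43): 18^2 = 324 ≡ 23; 18^4 ≡ 23² = 529 ≡ 13; 18^8 ≡ 13² = 169 ≡ 40; 18^16 ≡ 40² = 1600 ≡ 9.
Since 21 = 16 + 4 + 1, 18^21 ≡ 9 · 13 · 18; multiplying out mod 43: 9·13 = 117 ≡ 31, then 31·18 = 558 ≡ 42. Thus 18^21 ≡ 42 ≡ −1 (mod 43).
The value −1 means 18 is a non-residue modulo 43, so x² ≡ 18 (mod 43) is impossible.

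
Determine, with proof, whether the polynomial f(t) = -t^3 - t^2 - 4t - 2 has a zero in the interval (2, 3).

Evaluate at the endpoints: f(2) = -22, f(3) = -50 — same sign (negative).
The derivative f'(t) = -3t^2 - 2t - 4 is a quadratic with discriminant (-2)² − 4·(-3)·(-4) = -44 < 0; it never vanishes, so it is always negative (sign of the leading coefficient).
Hence f is strictly decreasing on ℝ, and in particular on [2, 3]. A strictly monotone function with same-sign endpoint values stays negative on the whole interval, so f has no zero in (2, 3).

No.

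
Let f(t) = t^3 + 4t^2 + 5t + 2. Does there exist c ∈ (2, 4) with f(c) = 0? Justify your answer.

The endpoint values f(2) = 36 and f(4) = 150 are both positive. Claim: f(t) > 0 for every t in (2, 4).
Shift to the endpoint 2: with t = 2 + u (0 < u < 2), one computes f(2 + u) = u^3 + 10u^2 + 33u + 36.
The nonzero coefficients here are all positive, so for u > 0 every term is positive (or zero), and the constant term 36 is strictly positive.
So f is strictly positive on (2, 4); no root exists in the interval.

f has no root in that interval.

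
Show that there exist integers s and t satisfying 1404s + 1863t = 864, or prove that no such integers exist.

s = 59, t = -44

Every value of 1404s + 1863t is a multiple of gcd(1404, 1863) = 27; since 27 ∣ 864, solutions exist.
Dividing through by 27 reduces the equation to 52s + 69t = 32.
Dividing repeatedly: 69 = 1·52 + 17, 52 = 3·17 + 1, 17 = 17·1 + 0.
Back-substituting, 1 = 52 − 3·17 = 52 − 3·(69 − 1·52) = −3·69 + 4·52; that is, 52·4 + 69·(-3) = 1.
Times 32: 52·128 + 69·(-96) = 32, so (128, -96) solves it.
Shifting by a multiple of (69, −52) keeps it a solution: s = 128 − 1·69 = 59, t = -96 + 1·52 = -44.
Indeed 1404·59 + 1863·(-44) = 82836 − 81972 = 864.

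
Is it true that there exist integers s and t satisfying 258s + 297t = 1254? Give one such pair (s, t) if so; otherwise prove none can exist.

s = 44, t = -34

gcd(258, 297) = 3, and 3 divides 1254, so integer solutions exist.
Dividing through by 3 reduces the equation to 86s + 99t = 418.
Dividing repeatedly: 99 = 1·86 + 13, 86 = 6·13 + 8, 13 = 1·8 + 5, 8 = 1·5 + 3, 5 = 1·3 + 2, 3 = 1·2 + 1, 2 = 2·1 + 0.
Unwinding: 1 = 3 − 1·2 = 3 − (5 − 1·3) = −5 + 2·3 = −5 + 2·(8 − 1·5) = 2·8 − 3·5 = 2·8 − 3·(13 − 1·8) = −3·13 + 5·8 = −3·13 + 5·(86 − 6·13) = 5·86 − 33·13 = 5·86 − 33·(99 − 1·86) = −33·99 + 38·86, i.e. 86·38 + 99·(-33) = 1.
Times 418: 86·15884 + 99·(-13794) = 418, so (15884, -13794) solves it.
Shifting by a multiple of (99, −86) keeps it a solution: s = 15884 − 160·99 = 44, t = -13794 + 160·86 = -34.
Check: 258·44 + 297·(-34) = 11352 − 10098 = 1254. ✓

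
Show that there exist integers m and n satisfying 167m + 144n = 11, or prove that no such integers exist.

m = 13, n = -15

167 and 144 are coprime, so 167m + 144n ranges over all of ℤ.
Run the Euclidean algorithm on 167 and 144: 167 = 1·144 + 23, 144 = 6·23 + 6, 23 = 3·6 + 5, 6 = 1·5 + 1, 5 = 5·1 + 0.
Working back up the chain: 1 = 6 − 1·5 = 6 − (23 − 3·6) = −23 + 4·6 = −23 + 4·(144 − 6·23) = 4·144 − 25·23 = 4·144 − 25·(167 − 1·144) = −25·167 + 29·144. So 167·(-25) + 144·29 = 1.
Times 11: 167·(-275) + 144·319 = 11, so (-275, 319) solves it.
Adding 2·144 to m and subtracting 2·167 from n gives the tidier solution (13, -15).
Check: 167·13 + 144·(-15) = 2171 − 2160 = 11. ✓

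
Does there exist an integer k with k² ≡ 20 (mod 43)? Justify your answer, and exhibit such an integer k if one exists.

There is no such integer.

43 is prime, so by Euler's criterion 20 is a square mod 43 iff 20^((43−1)/2) = 20^21 ≡ 1 (mod 43).
Squaring successively (mod 43): 20^2 = 400 ≡ 13; 20^4 ≡ 13² = 169 ≡ 40; 20^8 ≡ 40² = 1600 ≡ 9; 20^16 ≡ 9² = 81 ≡ 38.
Since 21 = 16 + 4 + 1, 20^21 ≡ 38 · 40 · 20; multiplying out mod 43: 38·40 = 1520 ≡ 15, then 15·20 = 300 ≡ 42. Thus 20^21 ≡ 42 ≡ −1 (mod 43).
The value −1 means 20 is a non-residue modulo 43, so k² ≡ 20 (mod 43) is impossible.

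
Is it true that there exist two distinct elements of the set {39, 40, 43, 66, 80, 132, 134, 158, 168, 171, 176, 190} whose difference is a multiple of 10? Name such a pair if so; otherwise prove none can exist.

Yes: 40 and 80.

Both 40 and 80 leave remainder 0 on division by 10; their difference 40 = 4·10 is a multiple of 10.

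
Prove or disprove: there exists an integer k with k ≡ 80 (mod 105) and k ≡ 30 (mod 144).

gcd(105, 144) = 3. If k ≡ 80 (mod 105) and k ≡ 30 (mod 144), then k ≡ 80 (mod 3) and k ≡ 30 (mod 3).
But 80 mod 3 = 2 while 30 mod 3 = 0, a contradiction.
Hence the system has no solution.

No such integer exists.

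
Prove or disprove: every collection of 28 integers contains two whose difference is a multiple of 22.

Partition the integers by their residue mod 22; there are 22 classes.
Since 28 > 22, two of the 28 integers must share a residue class by the pigeonhole principle; call them a and b.
Then a ≡ b (mod 22), i.e. 22 ∣ (a − b).

True.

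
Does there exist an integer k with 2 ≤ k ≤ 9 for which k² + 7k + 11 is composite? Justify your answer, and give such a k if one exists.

At k = 9: 9² + 7·9 + 11 = 155 = 5·31, which is composite.

k = 9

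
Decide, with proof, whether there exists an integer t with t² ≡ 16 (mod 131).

Take t = 127. Then 127² = 16129 = 123·131 + 16, so 127² ≡ 16 (mod 131).

t = 127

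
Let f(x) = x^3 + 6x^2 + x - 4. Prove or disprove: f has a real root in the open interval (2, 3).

The endpoint values f(2) = 30 and f(3) = 80 are both positive. Claim: f(x) > 0 for every x in (2, 3).
Substitute x = 2 + u, where 0 < u < 1 on the interval. Expanding, f(2 + u) = u^3 + 12u^2 + 37u + 30.
The nonzero coefficients here are all positive, so for u > 0 every term is positive (or zero), and the constant term 30 is strictly positive.
So f is strictly positive on (2, 3); no root exists in the interval.

f has no root in that interval.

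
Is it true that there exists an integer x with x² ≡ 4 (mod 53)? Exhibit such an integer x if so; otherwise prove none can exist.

x = 2

Take x = 2. Then 2² = 4, and since 0 ≤ 4 < 53 this is already reduced: 2² ≡ 4 (mod 53).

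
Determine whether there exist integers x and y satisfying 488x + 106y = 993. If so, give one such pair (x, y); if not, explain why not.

Any value of 488x + 106y is a multiple of gcd(488, 106) = 2.
However 993 leaves remainder 1 on division by 2.
Hence no integers x, y satisfy the equation.

No, no such integers exist.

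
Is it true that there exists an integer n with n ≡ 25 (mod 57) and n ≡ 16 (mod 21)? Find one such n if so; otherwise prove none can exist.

n = 310

Here gcd(57, 21) = 3, and both 25 and 16 leave remainder 1 mod 3, so the system is consistent.
List candidates n ≡ 25 (mod 57): 25, 82, 139, 196, 253, 310. Modulo 21 these are 4, 19, 13, 7, 1, 16; 310 gives 16 as required.
Check: 310 mod 57 = 25, 310 mod 21 = 16. ✓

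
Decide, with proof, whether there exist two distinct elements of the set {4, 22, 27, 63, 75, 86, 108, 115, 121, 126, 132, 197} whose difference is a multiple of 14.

There is no such pair.

Residues mod 14: 4↦4, 22↦8, 27↦13, 63↦7, 75↦5, 86↦2, 108↦10, 115↦3, 121↦9, 126↦0, 132↦6, 197↦1.
No residue repeats among the 12 elements, so no pair has difference ≡ 0 (mod 14).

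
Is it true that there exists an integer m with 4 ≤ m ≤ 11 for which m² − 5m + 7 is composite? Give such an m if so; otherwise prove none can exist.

m = 10

At m = 10: 10² − 5·10 + 7 = 57 = 3·19, which is composite.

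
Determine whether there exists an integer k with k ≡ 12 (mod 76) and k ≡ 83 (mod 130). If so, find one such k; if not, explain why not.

There is no such integer.

gcd(76, 130) = 2. If k ≡ 12 (mod 76) and k ≡ 83 (mod 130), then k ≡ 12 (mod 2) and k ≡ 83 (mod 2).
These are incompatible: 12 − 83 = -71 is not divisible by 2.
Therefore no such k exists.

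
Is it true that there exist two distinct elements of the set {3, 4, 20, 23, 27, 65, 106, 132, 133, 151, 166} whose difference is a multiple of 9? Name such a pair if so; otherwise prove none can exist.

4 and 166 are such a pair.

Both 4 and 166 leave remainder 4 on division by 9; their difference 162 = 18·9 is a multiple of 9.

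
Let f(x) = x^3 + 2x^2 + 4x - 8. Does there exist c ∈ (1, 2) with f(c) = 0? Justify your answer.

f(1) = -1 and f(2) = 16, which have opposite signs.
As a polynomial, f is continuous on every closed interval.
By the Intermediate Value Theorem f must vanish at some point of (1, 2).

Such a root exists.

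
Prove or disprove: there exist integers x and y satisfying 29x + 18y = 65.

x = 1, y = 2

Since gcd(29, 18) = 1, every integer is an integer combination of 29 and 18.
Dividing repeatedly: 29 = 1·18 + 11, 18 = 1·11 + 7, 11 = 1·7 + 4, 7 = 1·4 + 3, 4 = 1·3 + 1, 3 = 3·1 + 0.
Back-substituting, 1 = 4 − 1·3 = 4 − (7 − 1·4) = −7 + 2·4 = −7 + 2·(11 − 1·7) = 2·11 − 3·7 = 2·11 − 3·(18 − 1·11) = −3·18 + 5·11 = −3·18 + 5·(29 − 1·18) = 5·29 − 8·18; that is, 29·5 + 18·(-8) = 1.
Times 65: 29·325 + 18·(-520) = 65, so (325, -520) solves it.
Subtracting 18·18 from x and adding 18·29 to y gives the tidier solution (1, 2).
Check: 29·1 + 18·2 = 29 + 36 = 65. ✓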